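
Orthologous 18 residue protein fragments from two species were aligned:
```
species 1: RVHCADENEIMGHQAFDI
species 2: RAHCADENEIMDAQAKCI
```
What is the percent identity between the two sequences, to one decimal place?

72.2%

5 positions differ (2, 12, 13, 16, 17), so 13 of 18 match: 13/18 = 72.22%.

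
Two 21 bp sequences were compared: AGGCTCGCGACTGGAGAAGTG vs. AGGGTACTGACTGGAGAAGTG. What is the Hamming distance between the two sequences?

4

Comparing position by position, 4 positions differ: 4 (C/G), 6 (C/A), 7 (G/C), 8 (C/T).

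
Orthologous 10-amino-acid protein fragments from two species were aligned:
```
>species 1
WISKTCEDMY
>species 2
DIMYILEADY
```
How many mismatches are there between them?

The sequences differ at residues 1, 3, 4, 5, 6, 8, 9 (1-based) — 7 in total.

7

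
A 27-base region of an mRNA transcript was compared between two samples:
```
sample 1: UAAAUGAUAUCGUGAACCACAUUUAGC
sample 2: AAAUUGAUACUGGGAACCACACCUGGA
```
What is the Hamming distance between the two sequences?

Comparing position by position, 9 positions differ: 1 (U/A), 4 (A/U), 10 (U/C), 11 (C/U), 13 (U/G), 22 (U/C), 23 (U/C), 25 (A/G), 27 (C/A).

9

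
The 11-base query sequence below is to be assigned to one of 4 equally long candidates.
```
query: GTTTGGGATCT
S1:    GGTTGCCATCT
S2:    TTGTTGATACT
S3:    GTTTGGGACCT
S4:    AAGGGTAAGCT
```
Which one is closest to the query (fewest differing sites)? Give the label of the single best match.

S3

Hamming distances to query — S1: 3; S2: 6; S3: 1; S4: 7.
Smallest is S3 with 1 mismatch.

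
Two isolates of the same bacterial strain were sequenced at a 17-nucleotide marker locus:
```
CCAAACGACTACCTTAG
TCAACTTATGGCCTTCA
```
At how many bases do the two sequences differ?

Comparing position by position, 9 bases differ: 1 (C/T), 5 (A/C), 6 (C/T), 7 (G/T), 9 (C/T), 10 (T/G), 11 (A/G), 16 (A/C), 17 (G/A).

9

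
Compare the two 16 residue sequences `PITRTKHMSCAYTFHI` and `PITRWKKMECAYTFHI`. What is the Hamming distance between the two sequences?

3

Mismatches (1-based): residue 5: T→W; residue 7: H→K; residue 9: S→E.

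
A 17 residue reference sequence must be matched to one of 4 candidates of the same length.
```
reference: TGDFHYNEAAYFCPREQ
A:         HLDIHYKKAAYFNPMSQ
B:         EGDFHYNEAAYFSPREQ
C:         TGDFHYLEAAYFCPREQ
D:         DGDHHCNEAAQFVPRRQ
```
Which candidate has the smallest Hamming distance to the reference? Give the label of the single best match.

Hamming distances to reference — A: 8; B: 2; C: 1; D: 6.
Smallest is C with 1 mismatch.

C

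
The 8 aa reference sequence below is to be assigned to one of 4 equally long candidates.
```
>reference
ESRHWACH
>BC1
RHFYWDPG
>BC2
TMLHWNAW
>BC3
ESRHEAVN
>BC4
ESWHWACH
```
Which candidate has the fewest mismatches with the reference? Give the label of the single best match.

BC1 differs at 7 positions; BC2 differs at 6 positions; BC3 differs at 3 positions; BC4 differs at 1 position. The closest is BC4.

BC4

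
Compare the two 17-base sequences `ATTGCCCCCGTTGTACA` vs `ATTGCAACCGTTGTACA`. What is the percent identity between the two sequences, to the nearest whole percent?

Mismatches at positions 6, 7 (1-based): 2 of 17.
Identical positions: 15/17 = 88.24% → 88%.

88%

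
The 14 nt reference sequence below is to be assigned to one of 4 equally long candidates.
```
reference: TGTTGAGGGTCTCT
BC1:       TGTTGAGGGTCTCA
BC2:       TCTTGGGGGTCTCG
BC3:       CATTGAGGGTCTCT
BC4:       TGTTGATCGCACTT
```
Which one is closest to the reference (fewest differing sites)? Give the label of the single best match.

BC1

BC1 differs at 1 site; BC2 differs at 3 sites; BC3 differs at 2 sites; BC4 differs at 6 sites. The closest is BC1.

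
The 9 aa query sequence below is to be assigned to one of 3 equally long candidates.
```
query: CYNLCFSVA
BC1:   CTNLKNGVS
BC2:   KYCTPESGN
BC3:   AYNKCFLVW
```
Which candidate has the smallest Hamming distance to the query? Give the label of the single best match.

BC3

BC1 differs at 5 positions; BC2 differs at 7 positions; BC3 differs at 4 positions. The closest is BC3.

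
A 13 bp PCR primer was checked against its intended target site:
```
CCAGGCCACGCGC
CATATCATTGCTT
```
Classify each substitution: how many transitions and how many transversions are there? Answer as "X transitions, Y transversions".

Transitions (purine↔purine or pyrimidine↔pyrimidine): 4 G→A, 9 C→T, 13 C→T.
Transversions (purine↔pyrimidine): 2 C→A, 3 A→T, 5 G→T, 7 C→A, 8 A→T, 12 G→T.

3 transitions, 6 transversions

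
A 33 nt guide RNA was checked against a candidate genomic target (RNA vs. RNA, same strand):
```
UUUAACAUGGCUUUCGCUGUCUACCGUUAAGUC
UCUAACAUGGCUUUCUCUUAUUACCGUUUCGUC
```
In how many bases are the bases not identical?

7

Comparing position by position, 7 bases differ: 2 (U/C), 16 (G/U), 19 (G/U), 20 (U/A), 21 (C/U), 29 (A/U), 30 (A/C).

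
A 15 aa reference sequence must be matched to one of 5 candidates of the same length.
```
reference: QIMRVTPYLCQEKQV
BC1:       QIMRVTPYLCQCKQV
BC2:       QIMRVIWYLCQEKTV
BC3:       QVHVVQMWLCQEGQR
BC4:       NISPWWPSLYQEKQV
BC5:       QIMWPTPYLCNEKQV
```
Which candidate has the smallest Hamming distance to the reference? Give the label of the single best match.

Hamming distances to reference — BC1: 1; BC2: 3; BC3: 8; BC4: 7; BC5: 3.
Smallest is BC1 with 1 mismatch.

BC1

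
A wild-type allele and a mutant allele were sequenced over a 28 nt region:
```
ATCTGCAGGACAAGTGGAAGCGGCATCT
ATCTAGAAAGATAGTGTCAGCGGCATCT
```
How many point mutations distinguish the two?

Comparing position by position, 9 positions differ: 5 (G/A), 6 (C/G), 8 (G/A), 9 (G/A), 10 (A/G), 11 (C/A), 12 (A/T), 17 (G/T), 18 (A/C).

9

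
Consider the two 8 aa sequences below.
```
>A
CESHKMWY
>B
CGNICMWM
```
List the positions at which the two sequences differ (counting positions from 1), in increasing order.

Scanning 1-based: 2: E/G; 3: S/N; 4: H/I; 5: K/C; 8: Y/M.

2, 3, 4, 5, 8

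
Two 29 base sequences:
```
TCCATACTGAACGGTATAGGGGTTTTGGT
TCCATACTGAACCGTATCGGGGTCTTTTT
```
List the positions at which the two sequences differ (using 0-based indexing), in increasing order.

Scanning 0-based: 12: G/C; 17: A/C; 23: T/C; 26: G/T; 27: G/T.

12, 17, 23, 26, 27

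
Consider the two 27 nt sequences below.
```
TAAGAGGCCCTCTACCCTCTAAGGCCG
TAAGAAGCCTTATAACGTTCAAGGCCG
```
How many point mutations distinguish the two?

7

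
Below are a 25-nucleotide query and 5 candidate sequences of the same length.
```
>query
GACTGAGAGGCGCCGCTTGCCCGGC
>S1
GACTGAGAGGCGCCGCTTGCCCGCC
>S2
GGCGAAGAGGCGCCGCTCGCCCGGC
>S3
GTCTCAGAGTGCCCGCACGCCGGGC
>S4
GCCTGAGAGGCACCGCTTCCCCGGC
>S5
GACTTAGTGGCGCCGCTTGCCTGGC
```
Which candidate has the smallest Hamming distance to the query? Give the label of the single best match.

Hamming distances to query — S1: 1; S2: 4; S3: 8; S4: 3; S5: 3.
Smallest is S1 with 1 mismatch.

S1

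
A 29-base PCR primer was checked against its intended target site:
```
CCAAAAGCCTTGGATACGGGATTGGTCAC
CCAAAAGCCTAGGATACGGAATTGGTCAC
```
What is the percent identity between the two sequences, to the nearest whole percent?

93%

2 positions differ (11, 20), so 27 of 29 match: 27/29 = 93.1%.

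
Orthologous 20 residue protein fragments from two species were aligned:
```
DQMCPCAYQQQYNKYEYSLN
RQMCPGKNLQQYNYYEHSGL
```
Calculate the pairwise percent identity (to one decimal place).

55.0%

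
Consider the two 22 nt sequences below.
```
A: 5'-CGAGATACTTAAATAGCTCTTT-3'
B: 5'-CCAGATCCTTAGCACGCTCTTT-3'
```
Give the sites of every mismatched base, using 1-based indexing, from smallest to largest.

Scanning 1-based: 2: G/C; 7: A/C; 12: A/G; 13: A/C; 14: T/A; 15: A/C.

2, 7, 12, 13, 14, 15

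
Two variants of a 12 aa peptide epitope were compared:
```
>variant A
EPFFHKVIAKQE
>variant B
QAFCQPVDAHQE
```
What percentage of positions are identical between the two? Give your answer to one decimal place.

41.7%

Mismatches at positions 1, 2, 4, 5, 6, 8, 10 (1-based): 7 of 12.
Identical positions: 5/12 = 41.67% → 41.7%.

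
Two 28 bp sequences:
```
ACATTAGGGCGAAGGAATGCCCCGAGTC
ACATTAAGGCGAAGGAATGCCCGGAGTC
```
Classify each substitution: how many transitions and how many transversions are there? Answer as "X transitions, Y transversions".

Mismatches (1-based):
base 7: G→A (purine→purine, transition)
base 23: C→G (pyrimidine→purine, transversion)

1 transition, 1 transversion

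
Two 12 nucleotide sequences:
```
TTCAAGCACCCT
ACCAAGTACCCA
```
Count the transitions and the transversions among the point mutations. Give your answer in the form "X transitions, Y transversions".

2 transitions, 2 transversions

Mismatches (1-based):
site 1: T→A (pyrimidine→purine, transversion)
site 2: T→C (pyrimidine→pyrimidine, transition)
site 7: C→T (pyrimidine→pyrimidine, transition)
site 12: T→A (pyrimidine→purine, transversion)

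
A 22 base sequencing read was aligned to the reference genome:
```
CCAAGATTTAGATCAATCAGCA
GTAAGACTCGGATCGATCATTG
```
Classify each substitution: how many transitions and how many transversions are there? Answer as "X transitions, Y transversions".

7 transitions, 2 transversions

Mismatches (1-based):
position 1: C→G (pyrimidine→purine, transversion)
position 2: C→T (pyrimidine→pyrimidine, transition)
position 7: T→C (pyrimidine→pyrimidine, transition)
position 9: T→C (pyrimidine→pyrimidine, transition)
position 10: A→G (purine→purine, transition)
position 15: A→G (purine→purine, transition)
position 20: G→T (purine→pyrimidine, transversion)
position 21: C→T (pyrimidine→pyrimidine, transition)
position 22: A→G (purine→purine, transition)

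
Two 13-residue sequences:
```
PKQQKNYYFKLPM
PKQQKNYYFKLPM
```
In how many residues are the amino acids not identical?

0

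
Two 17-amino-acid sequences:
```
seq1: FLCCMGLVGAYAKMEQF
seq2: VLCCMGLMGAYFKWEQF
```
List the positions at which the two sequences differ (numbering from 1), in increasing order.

1, 8, 12, 14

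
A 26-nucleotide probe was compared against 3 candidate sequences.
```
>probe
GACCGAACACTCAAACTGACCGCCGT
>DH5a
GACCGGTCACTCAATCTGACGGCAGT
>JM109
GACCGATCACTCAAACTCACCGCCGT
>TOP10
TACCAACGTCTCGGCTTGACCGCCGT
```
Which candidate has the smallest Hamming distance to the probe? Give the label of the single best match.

JM109

DH5a differs at 5 positions; JM109 differs at 2 positions; TOP10 differs at 9 positions. The closest is JM109.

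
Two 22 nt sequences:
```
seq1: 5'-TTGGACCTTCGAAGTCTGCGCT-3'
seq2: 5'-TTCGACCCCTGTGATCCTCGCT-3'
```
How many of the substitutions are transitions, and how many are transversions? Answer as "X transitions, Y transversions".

6 transitions, 3 transversions

Mismatches (1-based):
site 3: G→C (purine→pyrimidine, transversion)
site 8: T→C (pyrimidine→pyrimidine, transition)
site 9: T→C (pyrimidine→pyrimidine, transition)
site 10: C→T (pyrimidine→pyrimidine, transition)
site 12: A→T (purine→pyrimidine, transversion)
site 13: A→G (purine→purine, transition)
site 14: G→A (purine→purine, transition)
site 17: T→C (pyrimidine→pyrimidine, transition)
site 18: G→T (purine→pyrimidine, transversion)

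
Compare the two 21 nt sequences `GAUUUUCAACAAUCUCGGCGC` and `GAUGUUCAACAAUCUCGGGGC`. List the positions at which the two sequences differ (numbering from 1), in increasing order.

Differences at position 4 (U→G), position 19 (C→G).

4, 19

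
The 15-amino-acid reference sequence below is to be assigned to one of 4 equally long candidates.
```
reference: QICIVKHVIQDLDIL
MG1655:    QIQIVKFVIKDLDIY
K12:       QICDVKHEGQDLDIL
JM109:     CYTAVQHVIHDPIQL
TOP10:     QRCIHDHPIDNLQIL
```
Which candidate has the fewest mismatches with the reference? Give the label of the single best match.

K12

Hamming distances to reference — MG1655: 4; K12: 3; JM109: 9; TOP10: 7.
Smallest is K12 with 3 mismatches.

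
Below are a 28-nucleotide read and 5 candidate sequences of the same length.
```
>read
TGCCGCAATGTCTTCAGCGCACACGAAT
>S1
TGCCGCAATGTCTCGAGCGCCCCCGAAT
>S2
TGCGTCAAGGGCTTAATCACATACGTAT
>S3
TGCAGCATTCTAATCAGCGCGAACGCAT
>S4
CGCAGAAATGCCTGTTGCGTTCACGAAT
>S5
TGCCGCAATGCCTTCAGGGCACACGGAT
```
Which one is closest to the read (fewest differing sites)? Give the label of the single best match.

S5

Hamming distances to read — S1: 4; S2: 9; S3: 8; S4: 9; S5: 3.
Smallest is S5 with 3 mismatches.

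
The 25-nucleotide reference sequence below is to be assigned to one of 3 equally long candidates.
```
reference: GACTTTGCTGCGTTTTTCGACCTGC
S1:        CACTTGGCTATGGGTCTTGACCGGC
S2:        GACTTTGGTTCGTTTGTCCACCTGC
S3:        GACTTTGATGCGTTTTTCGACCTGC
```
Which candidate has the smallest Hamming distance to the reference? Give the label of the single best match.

S3

S1 differs at 9 sites; S2 differs at 4 sites; S3 differs at 1 site. The closest is S3.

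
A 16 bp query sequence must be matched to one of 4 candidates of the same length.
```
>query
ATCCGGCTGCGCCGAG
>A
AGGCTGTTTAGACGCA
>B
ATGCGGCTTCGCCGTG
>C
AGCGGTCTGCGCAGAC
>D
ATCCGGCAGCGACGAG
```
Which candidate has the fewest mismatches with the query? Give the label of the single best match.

D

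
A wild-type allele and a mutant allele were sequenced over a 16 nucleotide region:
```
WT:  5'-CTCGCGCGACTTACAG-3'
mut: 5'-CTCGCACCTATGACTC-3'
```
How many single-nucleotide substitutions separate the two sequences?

7

The sequences differ at positions 6, 8, 9, 10, 12, 15, 16 (1-based) — 7 in total.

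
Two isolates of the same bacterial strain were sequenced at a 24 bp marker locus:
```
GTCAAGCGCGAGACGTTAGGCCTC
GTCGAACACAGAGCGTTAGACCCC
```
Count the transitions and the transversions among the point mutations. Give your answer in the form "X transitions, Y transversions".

Transitions (purine↔purine or pyrimidine↔pyrimidine): 4 A→G, 6 G→A, 8 G→A, 10 G→A, 11 A→G, 12 G→A, 13 A→G, 20 G→A, 23 T→C.
Transversions (purine↔pyrimidine): none.

9 transitions, 0 transversions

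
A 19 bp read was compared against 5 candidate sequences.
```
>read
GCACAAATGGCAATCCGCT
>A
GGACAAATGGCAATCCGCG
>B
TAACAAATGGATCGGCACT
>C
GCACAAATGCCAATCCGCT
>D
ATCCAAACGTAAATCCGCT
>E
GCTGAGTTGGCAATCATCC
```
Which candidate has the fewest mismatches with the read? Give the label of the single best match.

A differs at 2 sites; B differs at 8 sites; C differs at 1 site; D differs at 6 sites; E differs at 7 sites. The closest is C.

C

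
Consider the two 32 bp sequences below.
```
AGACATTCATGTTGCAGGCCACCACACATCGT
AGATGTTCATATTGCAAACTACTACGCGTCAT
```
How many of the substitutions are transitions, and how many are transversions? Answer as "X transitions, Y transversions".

10 transitions, 0 transversions

Mismatches (1-based):
base 4: C→T (pyrimidine→pyrimidine, transition)
base 5: A→G (purine→purine, transition)
base 11: G→A (purine→purine, transition)
base 17: G→A (purine→purine, transition)
base 18: G→A (purine→purine, transition)
base 20: C→T (pyrimidine→pyrimidine, transition)
base 23: C→T (pyrimidine→pyrimidine, transition)
base 26: A→G (purine→purine, transition)
base 28: A→G (purine→purine, transition)
base 31: G→A (purine→purine, transition)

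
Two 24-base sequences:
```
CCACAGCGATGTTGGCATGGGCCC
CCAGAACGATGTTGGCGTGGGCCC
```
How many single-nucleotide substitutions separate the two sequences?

3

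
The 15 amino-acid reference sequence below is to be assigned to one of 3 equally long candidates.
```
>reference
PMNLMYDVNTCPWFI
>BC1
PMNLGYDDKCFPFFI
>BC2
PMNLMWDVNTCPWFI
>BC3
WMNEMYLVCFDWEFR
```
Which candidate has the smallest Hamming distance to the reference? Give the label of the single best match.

BC1 differs at 6 positions; BC2 differs at 1 position; BC3 differs at 9 positions. The closest is BC2.

BC2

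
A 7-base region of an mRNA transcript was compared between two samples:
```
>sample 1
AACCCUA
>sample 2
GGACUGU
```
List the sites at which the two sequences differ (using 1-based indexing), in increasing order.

1, 2, 3, 5, 6, 7

Differences at site 1 (A→G), site 2 (A→G), site 3 (C→A), site 5 (C→U), site 6 (U→G), site 7 (A→U).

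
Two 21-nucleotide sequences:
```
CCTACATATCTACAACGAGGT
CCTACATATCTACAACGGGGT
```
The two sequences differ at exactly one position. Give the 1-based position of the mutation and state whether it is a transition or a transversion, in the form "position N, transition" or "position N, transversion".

position 18, transition

The sequences differ only at position 18: A→G (purine→purine), a transition.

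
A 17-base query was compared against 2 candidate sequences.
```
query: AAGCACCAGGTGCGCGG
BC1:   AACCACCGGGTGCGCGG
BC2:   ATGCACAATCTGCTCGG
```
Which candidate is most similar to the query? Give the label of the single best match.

BC1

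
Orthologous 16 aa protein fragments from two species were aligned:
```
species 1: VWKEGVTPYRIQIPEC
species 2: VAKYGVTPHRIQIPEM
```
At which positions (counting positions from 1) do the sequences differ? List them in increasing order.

2, 4, 9, 16

Differences at position 2 (W→A), position 4 (E→Y), position 9 (Y→H), position 16 (C→M).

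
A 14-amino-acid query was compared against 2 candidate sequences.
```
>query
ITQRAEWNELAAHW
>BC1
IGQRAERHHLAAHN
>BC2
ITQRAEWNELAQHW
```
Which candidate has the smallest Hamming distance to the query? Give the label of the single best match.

BC1 differs at 5 residues; BC2 differs at 1 residue. The closest is BC2.

BC2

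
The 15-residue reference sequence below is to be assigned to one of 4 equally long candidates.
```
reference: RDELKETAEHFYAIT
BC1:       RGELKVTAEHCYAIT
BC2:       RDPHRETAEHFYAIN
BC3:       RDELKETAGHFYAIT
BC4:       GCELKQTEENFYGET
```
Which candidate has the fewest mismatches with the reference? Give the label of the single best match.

Hamming distances to reference — BC1: 3; BC2: 4; BC3: 1; BC4: 7.
Smallest is BC3 with 1 mismatch.

BC3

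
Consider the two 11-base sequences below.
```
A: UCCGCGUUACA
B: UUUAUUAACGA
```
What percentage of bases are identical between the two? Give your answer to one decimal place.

18.2%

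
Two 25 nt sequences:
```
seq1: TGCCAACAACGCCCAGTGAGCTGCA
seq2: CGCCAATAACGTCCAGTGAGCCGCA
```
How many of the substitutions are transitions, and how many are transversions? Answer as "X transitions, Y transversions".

4 transitions, 0 transversions

Mismatches (1-based):
site 1: T→C (pyrimidine→pyrimidine, transition)
site 7: C→T (pyrimidine→pyrimidine, transition)
site 12: C→T (pyrimidine→pyrimidine, transition)
site 22: T→C (pyrimidine→pyrimidine, transition)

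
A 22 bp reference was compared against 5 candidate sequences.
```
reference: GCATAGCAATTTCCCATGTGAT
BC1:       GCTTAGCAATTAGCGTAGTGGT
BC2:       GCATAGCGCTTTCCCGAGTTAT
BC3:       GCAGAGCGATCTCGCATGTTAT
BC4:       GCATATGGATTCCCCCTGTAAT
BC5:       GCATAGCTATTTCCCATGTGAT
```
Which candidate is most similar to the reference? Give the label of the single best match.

BC5

Hamming distances to reference — BC1: 7; BC2: 5; BC3: 5; BC4: 6; BC5: 1.
Smallest is BC5 with 1 mismatch.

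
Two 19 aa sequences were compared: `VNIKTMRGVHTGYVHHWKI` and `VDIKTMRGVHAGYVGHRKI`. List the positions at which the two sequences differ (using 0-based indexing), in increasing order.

Scanning 0-based: 1: N/D; 10: T/A; 14: H/G; 16: W/R.

1, 10, 14, 16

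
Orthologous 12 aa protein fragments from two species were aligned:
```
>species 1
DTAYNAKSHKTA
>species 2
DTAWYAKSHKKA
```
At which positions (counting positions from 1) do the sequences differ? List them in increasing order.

Scanning 1-based: 4: Y/W; 5: N/Y; 11: T/K.

4, 5, 11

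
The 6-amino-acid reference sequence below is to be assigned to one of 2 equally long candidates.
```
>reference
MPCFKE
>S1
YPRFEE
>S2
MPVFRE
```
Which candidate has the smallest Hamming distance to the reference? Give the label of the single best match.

Hamming distances to reference — S1: 3; S2: 2.
Smallest is S2 with 2 mismatches.

S2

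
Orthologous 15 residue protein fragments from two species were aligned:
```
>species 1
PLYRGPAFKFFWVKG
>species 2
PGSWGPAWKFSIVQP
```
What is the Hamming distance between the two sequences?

The sequences differ at residues 2, 3, 4, 8, 11, 12, 14, 15 (1-based) — 8 in total.

8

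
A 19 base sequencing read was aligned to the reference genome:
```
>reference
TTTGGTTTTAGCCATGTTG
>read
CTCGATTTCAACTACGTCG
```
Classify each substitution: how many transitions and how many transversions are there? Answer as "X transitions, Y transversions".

8 transitions, 0 transversions

Mismatches (1-based):
position 1: T→C (pyrimidine→pyrimidine, transition)
position 3: T→C (pyrimidine→pyrimidine, transition)
position 5: G→A (purine→purine, transition)
position 9: T→C (pyrimidine→pyrimidine, transition)
position 11: G→A (purine→purine, transition)
position 13: C→T (pyrimidine→pyrimidine, transition)
position 15: T→C (pyrimidine→pyrimidine, transition)
position 18: T→C (pyrimidine→pyrimidine, transition)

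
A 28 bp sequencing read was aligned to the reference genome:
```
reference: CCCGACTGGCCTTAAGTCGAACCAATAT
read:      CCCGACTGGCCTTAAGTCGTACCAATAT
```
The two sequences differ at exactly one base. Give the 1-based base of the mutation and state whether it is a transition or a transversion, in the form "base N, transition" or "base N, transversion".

Base 20 changes A→T. A is a purine and T is a pyrimidine, so this is a transversion.

base 20, transversion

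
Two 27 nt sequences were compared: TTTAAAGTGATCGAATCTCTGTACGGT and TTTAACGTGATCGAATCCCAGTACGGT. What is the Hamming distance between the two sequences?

3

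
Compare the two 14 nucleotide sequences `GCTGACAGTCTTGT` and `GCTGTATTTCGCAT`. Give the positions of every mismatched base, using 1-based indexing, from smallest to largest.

Scanning 1-based: 5: A/T; 6: C/A; 7: A/T; 8: G/T; 11: T/G; 12: T/C; 13: G/A.

5, 6, 7, 8, 11, 12, 13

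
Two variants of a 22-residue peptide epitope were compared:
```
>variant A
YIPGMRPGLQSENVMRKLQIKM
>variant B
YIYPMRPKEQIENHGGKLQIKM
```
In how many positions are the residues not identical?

The sequences differ at positions 3, 4, 8, 9, 11, 14, 15, 16 (1-based) — 8 in total.

8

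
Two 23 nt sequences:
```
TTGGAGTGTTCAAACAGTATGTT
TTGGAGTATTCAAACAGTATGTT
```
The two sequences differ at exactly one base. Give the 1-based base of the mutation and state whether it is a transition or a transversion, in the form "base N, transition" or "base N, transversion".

base 8, transition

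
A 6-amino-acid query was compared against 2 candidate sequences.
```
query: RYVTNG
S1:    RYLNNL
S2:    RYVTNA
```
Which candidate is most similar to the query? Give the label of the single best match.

Hamming distances to query — S1: 3; S2: 1.
Smallest is S2 with 1 mismatch.

S2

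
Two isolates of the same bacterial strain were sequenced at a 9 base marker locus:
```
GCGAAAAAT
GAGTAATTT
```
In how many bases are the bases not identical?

The sequences differ at bases 2, 4, 7, 8 (1-based) — 4 in total.

4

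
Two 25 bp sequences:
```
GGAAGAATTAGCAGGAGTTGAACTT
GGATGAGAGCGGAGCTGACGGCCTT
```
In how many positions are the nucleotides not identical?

12

The sequences differ at positions 4, 7, 8, 9, 10, 12, 15, 16, 18, 19, 21, 22 (1-based) — 12 in total.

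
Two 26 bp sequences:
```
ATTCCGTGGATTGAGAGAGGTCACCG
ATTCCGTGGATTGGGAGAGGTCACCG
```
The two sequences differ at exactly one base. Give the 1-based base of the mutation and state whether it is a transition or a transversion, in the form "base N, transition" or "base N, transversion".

base 14, transition

Base 14 changes A→G. A is a purine and G is a purine, so this is a transition.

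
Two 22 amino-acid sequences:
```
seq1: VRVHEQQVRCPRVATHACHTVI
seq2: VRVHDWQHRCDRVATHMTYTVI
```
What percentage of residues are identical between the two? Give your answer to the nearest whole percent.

68%

Mismatches at positions 5, 6, 8, 11, 17, 18, 19 (1-based): 7 of 22.
Identical positions: 15/22 = 68.18% → 68%.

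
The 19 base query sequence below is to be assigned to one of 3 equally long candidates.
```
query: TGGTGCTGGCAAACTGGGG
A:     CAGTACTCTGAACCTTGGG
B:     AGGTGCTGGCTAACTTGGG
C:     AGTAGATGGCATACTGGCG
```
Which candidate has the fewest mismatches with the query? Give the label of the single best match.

Hamming distances to query — A: 8; B: 3; C: 6.
Smallest is B with 3 mismatches.

B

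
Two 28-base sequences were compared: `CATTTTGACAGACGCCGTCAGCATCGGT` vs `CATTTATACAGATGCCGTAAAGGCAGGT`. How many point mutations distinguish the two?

9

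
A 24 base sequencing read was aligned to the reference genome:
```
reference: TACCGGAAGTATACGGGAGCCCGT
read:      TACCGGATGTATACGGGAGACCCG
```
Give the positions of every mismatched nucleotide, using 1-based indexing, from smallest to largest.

Scanning 1-based: 8: A/T; 20: C/A; 23: G/C; 24: T/G.

8, 20, 23, 24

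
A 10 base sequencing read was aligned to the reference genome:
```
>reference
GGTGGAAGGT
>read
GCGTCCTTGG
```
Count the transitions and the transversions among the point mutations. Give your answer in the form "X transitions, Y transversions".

0 transitions, 8 transversions

Mismatches (1-based):
position 2: G→C (purine→pyrimidine, transversion)
position 3: T→G (pyrimidine→purine, transversion)
position 4: G→T (purine→pyrimidine, transversion)
position 5: G→C (purine→pyrimidine, transversion)
position 6: A→C (purine→pyrimidine, transversion)
position 7: A→T (purine→pyrimidine, transversion)
position 8: G→T (purine→pyrimidine, transversion)
position 10: T→G (pyrimidine→purine, transversion)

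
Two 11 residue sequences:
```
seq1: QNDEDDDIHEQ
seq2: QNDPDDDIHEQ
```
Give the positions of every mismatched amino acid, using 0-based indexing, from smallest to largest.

Scanning 0-based: 3: E/P.

3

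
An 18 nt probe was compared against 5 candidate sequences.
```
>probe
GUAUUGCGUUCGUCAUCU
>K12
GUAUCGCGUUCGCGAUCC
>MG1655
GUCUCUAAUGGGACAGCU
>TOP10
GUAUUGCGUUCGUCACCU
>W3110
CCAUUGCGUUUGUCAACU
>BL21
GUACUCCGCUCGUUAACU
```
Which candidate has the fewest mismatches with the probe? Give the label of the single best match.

K12 differs at 4 sites; MG1655 differs at 9 sites; TOP10 differs at 1 site; W3110 differs at 4 sites; BL21 differs at 5 sites. The closest is TOP10.

TOP10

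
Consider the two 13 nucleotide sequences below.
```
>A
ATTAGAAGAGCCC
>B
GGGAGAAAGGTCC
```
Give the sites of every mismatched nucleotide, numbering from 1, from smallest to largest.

1, 2, 3, 8, 9, 11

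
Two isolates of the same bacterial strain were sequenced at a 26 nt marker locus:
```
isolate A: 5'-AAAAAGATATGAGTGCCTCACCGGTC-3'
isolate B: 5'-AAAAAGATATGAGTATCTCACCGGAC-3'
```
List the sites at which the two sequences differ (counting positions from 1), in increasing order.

15, 16, 25

Scanning 1-based: 15: G/A; 16: C/T; 25: T/A.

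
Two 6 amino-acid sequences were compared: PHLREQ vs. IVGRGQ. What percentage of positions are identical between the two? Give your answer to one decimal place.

33.3%

4 positions differ (1, 2, 3, 5), so 2 of 6 match: 2/6 = 33.33%.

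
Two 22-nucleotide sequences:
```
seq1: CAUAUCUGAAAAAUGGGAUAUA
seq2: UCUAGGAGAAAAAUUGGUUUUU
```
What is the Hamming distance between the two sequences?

9

The sequences differ at sites 1, 2, 5, 6, 7, 15, 18, 20, 22 (1-based) — 9 in total.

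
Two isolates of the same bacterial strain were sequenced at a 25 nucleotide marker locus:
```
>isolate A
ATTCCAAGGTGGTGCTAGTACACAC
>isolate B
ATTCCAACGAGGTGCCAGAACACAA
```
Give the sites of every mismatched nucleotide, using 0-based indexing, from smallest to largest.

7, 9, 15, 18, 24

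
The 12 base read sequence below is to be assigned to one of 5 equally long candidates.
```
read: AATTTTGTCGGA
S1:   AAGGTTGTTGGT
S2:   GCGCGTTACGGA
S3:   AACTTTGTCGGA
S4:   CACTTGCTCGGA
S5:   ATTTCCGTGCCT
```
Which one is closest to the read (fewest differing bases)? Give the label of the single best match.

S3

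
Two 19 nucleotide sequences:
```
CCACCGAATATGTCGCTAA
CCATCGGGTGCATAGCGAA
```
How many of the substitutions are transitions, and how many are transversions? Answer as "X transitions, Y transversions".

6 transitions, 2 transversions

Transitions (purine↔purine or pyrimidine↔pyrimidine): 4 C→T, 7 A→G, 8 A→G, 10 A→G, 11 T→C, 12 G→A.
Transversions (purine↔pyrimidine): 14 C→A, 17 T→G.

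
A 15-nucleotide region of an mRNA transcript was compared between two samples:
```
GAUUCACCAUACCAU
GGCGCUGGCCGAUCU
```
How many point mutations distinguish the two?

Comparing position by position, 12 bases differ: 2 (A/G), 3 (U/C), 4 (U/G), 6 (A/U), 7 (C/G), 8 (C/G), 9 (A/C), 10 (U/C), 11 (A/G), 12 (C/A), 13 (C/U), 14 (A/C).

12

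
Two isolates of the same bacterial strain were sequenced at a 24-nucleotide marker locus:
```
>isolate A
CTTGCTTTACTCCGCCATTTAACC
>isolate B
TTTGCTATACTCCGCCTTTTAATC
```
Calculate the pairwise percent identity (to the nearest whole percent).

83%

Mismatches at positions 1, 7, 17, 23 (1-based): 4 of 24.
Identical positions: 20/24 = 83.33% → 83%.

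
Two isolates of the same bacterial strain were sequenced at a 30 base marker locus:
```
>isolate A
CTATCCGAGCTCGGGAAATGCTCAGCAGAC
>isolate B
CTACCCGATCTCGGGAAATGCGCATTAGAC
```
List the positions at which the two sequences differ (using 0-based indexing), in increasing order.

Scanning 0-based: 3: T/C; 8: G/T; 21: T/G; 24: G/T; 25: C/T.

3, 8, 21, 24, 25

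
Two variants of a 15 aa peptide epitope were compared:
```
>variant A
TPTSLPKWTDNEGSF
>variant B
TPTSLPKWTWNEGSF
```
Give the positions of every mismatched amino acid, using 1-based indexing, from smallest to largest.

10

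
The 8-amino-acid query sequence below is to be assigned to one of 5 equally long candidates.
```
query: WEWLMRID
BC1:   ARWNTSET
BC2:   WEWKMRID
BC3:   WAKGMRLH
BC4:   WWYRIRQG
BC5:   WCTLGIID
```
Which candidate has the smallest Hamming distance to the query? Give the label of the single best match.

Hamming distances to query — BC1: 7; BC2: 1; BC3: 5; BC4: 6; BC5: 4.
Smallest is BC2 with 1 mismatch.

BC2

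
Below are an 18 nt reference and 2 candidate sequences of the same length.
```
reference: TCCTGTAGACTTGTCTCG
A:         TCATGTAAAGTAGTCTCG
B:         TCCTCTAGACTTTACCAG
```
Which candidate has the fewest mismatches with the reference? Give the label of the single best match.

A

Hamming distances to reference — A: 4; B: 5.
Smallest is A with 4 mismatches.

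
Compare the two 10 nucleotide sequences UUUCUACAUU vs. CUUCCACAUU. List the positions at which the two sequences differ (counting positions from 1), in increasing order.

Differences at position 1 (U→C), position 5 (U→C).

1, 5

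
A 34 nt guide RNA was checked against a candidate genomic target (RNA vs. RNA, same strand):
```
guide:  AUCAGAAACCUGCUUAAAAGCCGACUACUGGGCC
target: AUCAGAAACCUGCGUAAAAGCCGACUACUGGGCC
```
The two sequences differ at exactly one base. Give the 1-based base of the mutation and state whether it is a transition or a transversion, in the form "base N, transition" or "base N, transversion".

Base 14 changes U→G. U is a pyrimidine and G is a purine, so this is a transversion.

base 14, transversion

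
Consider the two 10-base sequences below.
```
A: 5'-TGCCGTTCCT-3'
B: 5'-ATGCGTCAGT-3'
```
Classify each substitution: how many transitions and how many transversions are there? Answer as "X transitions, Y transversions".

Transitions (purine↔purine or pyrimidine↔pyrimidine): 7 T→C.
Transversions (purine↔pyrimidine): 1 T→A, 2 G→T, 3 C→G, 8 C→A, 9 C→G.

1 transition, 5 transversions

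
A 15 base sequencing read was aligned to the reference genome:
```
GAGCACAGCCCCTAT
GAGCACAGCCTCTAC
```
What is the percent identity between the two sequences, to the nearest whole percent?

Mismatches at positions 11, 15 (1-based): 2 of 15.
Identical positions: 13/15 = 86.67% → 87%.

87%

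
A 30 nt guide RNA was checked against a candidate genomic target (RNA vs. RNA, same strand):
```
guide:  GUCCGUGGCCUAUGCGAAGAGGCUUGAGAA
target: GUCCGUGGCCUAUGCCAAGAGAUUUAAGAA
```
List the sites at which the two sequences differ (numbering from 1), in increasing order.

Scanning 1-based: 16: G/C; 22: G/A; 23: C/U; 26: G/A.

16, 22, 23, 26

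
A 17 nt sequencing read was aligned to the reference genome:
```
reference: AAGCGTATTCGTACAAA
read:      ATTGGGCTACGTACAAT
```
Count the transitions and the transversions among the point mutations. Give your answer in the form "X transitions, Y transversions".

0 transitions, 7 transversions

Mismatches (1-based):
site 2: A→T (purine→pyrimidine, transversion)
site 3: G→T (purine→pyrimidine, transversion)
site 4: C→G (pyrimidine→purine, transversion)
site 6: T→G (pyrimidine→purine, transversion)
site 7: A→C (purine→pyrimidine, transversion)
site 9: T→A (pyrimidine→purine, transversion)
site 17: A→T (purine→pyrimidine, transversion)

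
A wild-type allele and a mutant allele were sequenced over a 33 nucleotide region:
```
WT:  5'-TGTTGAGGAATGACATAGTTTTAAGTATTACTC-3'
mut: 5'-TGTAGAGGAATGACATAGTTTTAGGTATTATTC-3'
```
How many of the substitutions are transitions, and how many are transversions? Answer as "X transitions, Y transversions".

Transitions (purine↔purine or pyrimidine↔pyrimidine): 24 A→G, 31 C→T.
Transversions (purine↔pyrimidine): 4 T→A.

2 transitions, 1 transversion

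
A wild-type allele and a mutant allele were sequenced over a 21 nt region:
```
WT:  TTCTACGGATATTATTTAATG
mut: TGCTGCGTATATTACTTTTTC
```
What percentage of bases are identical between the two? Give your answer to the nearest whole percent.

Mismatches at positions 2, 5, 8, 15, 18, 19, 21 (1-based): 7 of 21.
Identical positions: 14/21 = 66.67% → 67%.

67%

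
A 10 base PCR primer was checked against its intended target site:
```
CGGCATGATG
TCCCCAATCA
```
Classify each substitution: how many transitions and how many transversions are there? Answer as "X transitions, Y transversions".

4 transitions, 5 transversions

Transitions (purine↔purine or pyrimidine↔pyrimidine): 1 C→T, 7 G→A, 9 T→C, 10 G→A.
Transversions (purine↔pyrimidine): 2 G→C, 3 G→C, 5 A→C, 6 T→A, 8 A→T.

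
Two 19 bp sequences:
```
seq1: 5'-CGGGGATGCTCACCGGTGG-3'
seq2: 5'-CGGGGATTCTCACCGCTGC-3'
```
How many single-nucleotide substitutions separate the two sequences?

The sequences differ at bases 8, 16, 19 (1-based) — 3 in total.

3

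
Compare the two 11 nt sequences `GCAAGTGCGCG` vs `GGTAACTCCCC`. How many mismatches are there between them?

7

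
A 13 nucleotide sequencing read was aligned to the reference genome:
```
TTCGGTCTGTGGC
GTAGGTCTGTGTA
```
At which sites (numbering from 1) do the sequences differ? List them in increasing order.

Differences at site 1 (T→G), site 3 (C→A), site 12 (G→T), site 13 (C→A).

1, 3, 12, 13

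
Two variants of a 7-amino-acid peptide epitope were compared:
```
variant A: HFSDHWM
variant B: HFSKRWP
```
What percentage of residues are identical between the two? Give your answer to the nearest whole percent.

Mismatches at positions 4, 5, 7 (1-based): 3 of 7.
Identical positions: 4/7 = 57.14% → 57%.

57%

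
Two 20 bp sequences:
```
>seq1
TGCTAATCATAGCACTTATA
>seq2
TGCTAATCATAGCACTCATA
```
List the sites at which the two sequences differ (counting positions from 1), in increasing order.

17

Scanning 1-based: 17: T/C.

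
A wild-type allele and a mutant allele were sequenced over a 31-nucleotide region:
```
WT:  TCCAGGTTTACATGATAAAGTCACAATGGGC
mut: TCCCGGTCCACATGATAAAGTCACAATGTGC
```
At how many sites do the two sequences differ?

Comparing position by position, 4 sites differ: 4 (A/C), 8 (T/C), 9 (T/C), 29 (G/T).

4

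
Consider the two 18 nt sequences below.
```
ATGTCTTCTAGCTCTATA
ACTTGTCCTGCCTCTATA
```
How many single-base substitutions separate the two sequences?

6

Comparing position by position, 6 bases differ: 2 (T/C), 3 (G/T), 5 (C/G), 7 (T/C), 10 (A/G), 11 (G/C).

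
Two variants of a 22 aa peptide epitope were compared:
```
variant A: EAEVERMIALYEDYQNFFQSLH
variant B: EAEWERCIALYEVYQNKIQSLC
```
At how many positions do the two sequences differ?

Mismatches (1-based): position 4: V→W; position 7: M→C; position 13: D→V; position 17: F→K; position 18: F→I; position 22: H→C.

6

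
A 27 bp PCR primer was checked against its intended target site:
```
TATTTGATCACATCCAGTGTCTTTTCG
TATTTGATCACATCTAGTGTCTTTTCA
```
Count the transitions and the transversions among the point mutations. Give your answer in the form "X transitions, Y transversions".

2 transitions, 0 transversions

Transitions (purine↔purine or pyrimidine↔pyrimidine): 15 C→T, 27 G→A.
Transversions (purine↔pyrimidine): none.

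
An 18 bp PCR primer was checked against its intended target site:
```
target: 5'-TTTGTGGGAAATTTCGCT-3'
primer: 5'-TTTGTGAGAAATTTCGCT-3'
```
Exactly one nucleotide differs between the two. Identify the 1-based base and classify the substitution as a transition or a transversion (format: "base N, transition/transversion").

Base 7 changes G→A. G is a purine and A is a purine, so this is a transition.

base 7, transition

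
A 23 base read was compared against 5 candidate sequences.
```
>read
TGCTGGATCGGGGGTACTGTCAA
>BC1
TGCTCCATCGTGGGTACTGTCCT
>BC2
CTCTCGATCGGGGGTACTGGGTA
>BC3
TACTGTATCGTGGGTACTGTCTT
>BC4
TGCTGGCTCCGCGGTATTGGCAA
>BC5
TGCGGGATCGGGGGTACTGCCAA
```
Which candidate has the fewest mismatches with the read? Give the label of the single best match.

Hamming distances to read — BC1: 5; BC2: 6; BC3: 5; BC4: 5; BC5: 2.
Smallest is BC5 with 2 mismatches.

BC5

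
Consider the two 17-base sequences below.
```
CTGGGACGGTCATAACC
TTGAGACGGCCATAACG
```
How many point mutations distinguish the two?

Comparing position by position, 4 positions differ: 1 (C/T), 4 (G/A), 10 (T/C), 17 (C/G).

4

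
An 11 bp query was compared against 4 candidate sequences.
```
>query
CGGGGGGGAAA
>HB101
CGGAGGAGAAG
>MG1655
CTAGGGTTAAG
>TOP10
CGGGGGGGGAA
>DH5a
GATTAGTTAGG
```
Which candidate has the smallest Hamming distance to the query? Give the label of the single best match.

Hamming distances to query — HB101: 3; MG1655: 5; TOP10: 1; DH5a: 9.
Smallest is TOP10 with 1 mismatch.

TOP10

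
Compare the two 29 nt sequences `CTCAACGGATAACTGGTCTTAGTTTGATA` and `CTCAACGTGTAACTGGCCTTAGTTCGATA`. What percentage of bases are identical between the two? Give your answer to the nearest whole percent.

86%

4 positions differ (8, 9, 17, 25), so 25 of 29 match: 25/29 = 86.21%.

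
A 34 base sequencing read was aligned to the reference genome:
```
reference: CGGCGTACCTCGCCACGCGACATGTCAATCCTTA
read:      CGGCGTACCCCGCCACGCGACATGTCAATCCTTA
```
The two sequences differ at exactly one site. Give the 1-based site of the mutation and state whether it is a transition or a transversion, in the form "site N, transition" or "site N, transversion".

site 10, transition

Site 10 changes T→C. T is a pyrimidine and C is a pyrimidine, so this is a transition.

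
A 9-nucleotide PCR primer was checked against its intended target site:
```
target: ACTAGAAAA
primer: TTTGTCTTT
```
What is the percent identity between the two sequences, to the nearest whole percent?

11%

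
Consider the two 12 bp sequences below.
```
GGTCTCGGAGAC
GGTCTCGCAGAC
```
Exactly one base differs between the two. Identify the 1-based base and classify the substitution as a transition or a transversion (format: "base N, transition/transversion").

The sequences differ only at base 8: G→C (purine→pyrimidine), a transversion.

base 8, transversion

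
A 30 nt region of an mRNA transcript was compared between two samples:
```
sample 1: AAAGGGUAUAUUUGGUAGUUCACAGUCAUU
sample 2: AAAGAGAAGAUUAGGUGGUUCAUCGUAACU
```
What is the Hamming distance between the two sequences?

9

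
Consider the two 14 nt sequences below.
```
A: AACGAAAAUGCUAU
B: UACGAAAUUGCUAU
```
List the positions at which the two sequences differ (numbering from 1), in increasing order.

1, 8

Scanning 1-based: 1: A/U; 8: A/U.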